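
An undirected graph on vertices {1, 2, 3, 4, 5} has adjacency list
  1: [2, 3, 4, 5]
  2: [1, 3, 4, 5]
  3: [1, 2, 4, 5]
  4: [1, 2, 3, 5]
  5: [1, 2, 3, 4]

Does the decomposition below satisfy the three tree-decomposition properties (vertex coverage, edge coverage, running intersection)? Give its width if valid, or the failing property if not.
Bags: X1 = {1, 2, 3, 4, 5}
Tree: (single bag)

Yes; width 4.

Every vertex of G appears in some bag (union = {1, 2, 3, 4, 5}); every edge is covered by a bag; and for each vertex v the set of bags containing v is connected in the bag tree. The decomposition is therefore valid. The largest bag has 5 vertices, so the width is 4.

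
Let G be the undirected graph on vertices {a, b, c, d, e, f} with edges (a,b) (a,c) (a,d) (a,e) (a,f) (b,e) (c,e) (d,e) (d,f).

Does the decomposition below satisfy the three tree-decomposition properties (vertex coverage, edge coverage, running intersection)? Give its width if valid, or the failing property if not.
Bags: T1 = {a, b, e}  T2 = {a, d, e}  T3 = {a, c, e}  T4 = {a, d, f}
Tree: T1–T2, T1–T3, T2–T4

Vertex coverage: the bags together contain {a, b, c, d, e, f}, the full vertex set. Edge coverage: each edge of G has both endpoints in at least one bag. Running intersection: for every vertex, the bags containing it form a connected subtree. All three properties hold, so this is a valid tree decomposition of width max|bag| − 1 = 2, and hence tw(G) ≤ 2.

Yes; width 2.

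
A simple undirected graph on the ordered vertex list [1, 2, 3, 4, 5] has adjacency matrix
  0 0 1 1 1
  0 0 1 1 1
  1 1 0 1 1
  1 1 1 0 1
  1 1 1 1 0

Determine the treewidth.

A width-3 tree decomposition is:
Bags: B1 = {2, 3, 4, 5}  B2 = {1, 3, 4, 5}
Tree: B1–B2
Each bag holds 4 vertices, so the decomposition has width 3, which upper-bounds the treewidth. Conversely, {1, 3, 4, 5} is a clique of size 4, and the vertices of any clique must share a bag in every tree decomposition; so some bag has ≥ 4 vertices and tw(G) ≥ 3. Therefore the treewidth is 3.

3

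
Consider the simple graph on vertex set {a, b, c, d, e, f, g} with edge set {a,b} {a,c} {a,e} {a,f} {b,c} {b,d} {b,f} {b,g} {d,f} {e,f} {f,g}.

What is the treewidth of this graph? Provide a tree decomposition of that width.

Treewidth 2.
One optimal decomposition is:
Bags: B1 = {b, d, f}  B2 = {a, b, f}  B3 = {a, b, c}  B4 = {a, e, f}  B5 = {b, f, g}
Tree: B1–B2, B2–B3, B2–B4, B2–B5

The largest bag has 3 vertices, giving width 2; this decomposition certifies tw(G) ≤ 2. Conversely, {a, b, c} is a clique of size 3, and the vertices of any clique must share a bag in every tree decomposition; so some bag has ≥ 3 vertices and tw(G) ≥ 2. The upper and lower bounds meet at 2, so that is the treewidth.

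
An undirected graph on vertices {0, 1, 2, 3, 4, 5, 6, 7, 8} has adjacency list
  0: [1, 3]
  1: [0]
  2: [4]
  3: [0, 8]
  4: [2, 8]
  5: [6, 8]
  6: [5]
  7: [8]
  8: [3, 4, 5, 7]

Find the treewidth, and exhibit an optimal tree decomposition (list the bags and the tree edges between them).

Each bag holds 2 vertices, so the decomposition has width 1, which upper-bounds the treewidth. G has an edge, so its treewidth is at least 1. Therefore the treewidth is 1.

Treewidth 1.
Bags: B1 = {3, 8}  B2 = {5, 8}  B3 = {4, 8}  B4 = {0, 3}  B5 = {7, 8}  B6 = {5, 6}  B7 = {2, 4}  B8 = {0, 1}
Tree: B1–B2, B2–B3, B1–B4, B3–B5, B2–B6, B3–B7, B4–B8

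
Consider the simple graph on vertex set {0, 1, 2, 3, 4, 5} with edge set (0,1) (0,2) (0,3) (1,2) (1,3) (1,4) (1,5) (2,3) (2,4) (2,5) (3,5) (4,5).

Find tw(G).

A width-3 tree decomposition is:
Bags: B1 = {1, 2, 4, 5}  B2 = {1, 2, 3, 5}  B3 = {0, 1, 2, 3}
Tree: B1–B2, B2–B3
Every bag has size at most 4, so the width is 4 − 1 = 3 and tw(G) ≤ 3. Conversely, {0, 1, 2, 3} is a clique of size 4, and the vertices of any clique must share a bag in every tree decomposition; so some bag has ≥ 4 vertices and tw(G) ≥ 3. The upper and lower bounds meet at 3, so that is the treewidth.

3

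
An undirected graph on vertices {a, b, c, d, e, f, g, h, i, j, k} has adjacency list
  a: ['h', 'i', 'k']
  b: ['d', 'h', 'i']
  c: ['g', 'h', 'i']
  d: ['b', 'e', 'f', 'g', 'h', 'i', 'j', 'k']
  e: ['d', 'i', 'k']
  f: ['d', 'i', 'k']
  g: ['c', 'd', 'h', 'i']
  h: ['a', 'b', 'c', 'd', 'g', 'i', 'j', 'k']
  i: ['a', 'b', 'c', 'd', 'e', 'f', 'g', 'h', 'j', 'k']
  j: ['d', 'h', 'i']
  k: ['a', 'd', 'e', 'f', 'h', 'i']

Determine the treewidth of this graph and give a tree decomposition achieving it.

The largest bag has 4 vertices, giving width 3; this decomposition certifies tw(G) ≤ 3. Conversely, {d, e, i, k} is a clique of size 4, and the vertices of any clique must share a bag in every tree decomposition; so some bag has ≥ 4 vertices and tw(G) ≥ 3. Combining the bounds, tw(G) = 3.

Treewidth 3.
One optimal decomposition is:
Bags: B1 = {d, e, i, k}  B2 = {d, h, i, k}  B3 = {d, g, h, i}  B4 = {c, g, h, i}  B5 = {b, d, h, i}  B6 = {a, h, i, k}  B7 = {d, f, i, k}  B8 = {d, h, i, j}
Tree: B1–B2, B2–B3, B3–B4, B2–B5, B2–B6, B1–B7, B2–B8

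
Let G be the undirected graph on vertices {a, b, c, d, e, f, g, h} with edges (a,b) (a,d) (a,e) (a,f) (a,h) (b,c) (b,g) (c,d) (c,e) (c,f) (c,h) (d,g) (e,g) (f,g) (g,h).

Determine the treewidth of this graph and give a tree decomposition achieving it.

Treewidth 3.
Bags: B1 = {a, c, e, g}  B2 = {a, c, d, g}  B3 = {a, c, f, g}  B4 = {a, c, g, h}  B5 = {a, b, c, g}
Tree: B1–B2, B2–B3, B3–B4, B4–B5

Every bag has size at most 4, so the width is 4 − 1 = 3 and tw(G) ≤ 3. For the lower bound: the 4 vertex sets {a,e}, {d,g}, {c}, {f} are disjoint, each induces a connected subgraph, and every pair is joined by at least one edge of G. Contracting each set to a single vertex therefore yields K_{4} as a minor, and since treewidth is minor-monotone, tw(G) ≥ tw(K_{4}) = 3. Hence tw(G) = 3 exactly.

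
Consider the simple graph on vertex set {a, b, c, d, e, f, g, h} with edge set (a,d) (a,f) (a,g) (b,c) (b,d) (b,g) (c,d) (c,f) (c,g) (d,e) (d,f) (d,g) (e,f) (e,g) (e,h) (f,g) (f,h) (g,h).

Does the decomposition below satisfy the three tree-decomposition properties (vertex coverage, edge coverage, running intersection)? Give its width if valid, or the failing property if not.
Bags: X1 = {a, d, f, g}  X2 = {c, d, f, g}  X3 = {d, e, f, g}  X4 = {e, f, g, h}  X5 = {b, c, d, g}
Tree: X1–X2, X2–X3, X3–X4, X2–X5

Yes; width 3.

Checking the three conditions: (i) the bags cover all of {a, b, c, d, e, f, g, h}; (ii) for each edge, some bag contains both endpoints; (iii) the bags containing any fixed vertex form a subtree. All hold, so the decomposition is valid with width 4 − 1 = 3.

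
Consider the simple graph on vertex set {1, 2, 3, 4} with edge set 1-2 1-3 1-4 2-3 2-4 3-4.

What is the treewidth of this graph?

A width-3 tree decomposition is:
Bags: B1 = {1, 2, 3, 4}
Tree: (single bag)
A single bag containing all 4 vertices is trivially a valid decomposition of width 3. On the other hand G contains the 4-clique {1, 2, 3, 4}. A clique must lie in a single bag of any decomposition, so no decomposition can have width below 3. The upper and lower bounds meet at 3, so that is the treewidth.

3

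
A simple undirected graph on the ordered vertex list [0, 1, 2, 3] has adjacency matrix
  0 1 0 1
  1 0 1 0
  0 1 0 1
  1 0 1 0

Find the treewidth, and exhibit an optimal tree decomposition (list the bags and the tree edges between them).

Treewidth 2.
One optimal decomposition is:
Bags: B1 = {0, 2, 3}  B2 = {0, 1, 2}
Tree: B1–B2

Every bag has size at most 3, so the width is 3 − 1 = 2 and tw(G) ≤ 2. For the lower bound, G contains the cycle 2–3–0–1–2, so G is not a forest; only forests have treewidth ≤ 1, hence tw(G) ≥ 2. Therefore the treewidth is 2.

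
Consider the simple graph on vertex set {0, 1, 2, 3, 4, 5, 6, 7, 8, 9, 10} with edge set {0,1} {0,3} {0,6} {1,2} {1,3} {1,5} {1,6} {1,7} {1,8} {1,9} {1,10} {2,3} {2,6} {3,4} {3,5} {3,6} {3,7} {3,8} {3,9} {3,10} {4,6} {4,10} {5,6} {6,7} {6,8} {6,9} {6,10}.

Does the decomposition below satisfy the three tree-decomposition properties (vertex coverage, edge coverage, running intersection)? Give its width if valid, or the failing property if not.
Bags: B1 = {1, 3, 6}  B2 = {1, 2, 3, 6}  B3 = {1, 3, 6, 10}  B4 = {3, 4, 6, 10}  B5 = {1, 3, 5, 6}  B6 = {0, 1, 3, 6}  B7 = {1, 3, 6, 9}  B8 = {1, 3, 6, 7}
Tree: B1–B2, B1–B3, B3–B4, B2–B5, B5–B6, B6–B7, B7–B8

No — vertex 8 appears in no bag.

A tree decomposition must satisfy three properties: every vertex lies in some bag; for every edge, both endpoints lie together in some bag; and for every vertex, the bags containing it form a connected subtree. Here vertex 8 appears in no bag, so the decomposition is invalid.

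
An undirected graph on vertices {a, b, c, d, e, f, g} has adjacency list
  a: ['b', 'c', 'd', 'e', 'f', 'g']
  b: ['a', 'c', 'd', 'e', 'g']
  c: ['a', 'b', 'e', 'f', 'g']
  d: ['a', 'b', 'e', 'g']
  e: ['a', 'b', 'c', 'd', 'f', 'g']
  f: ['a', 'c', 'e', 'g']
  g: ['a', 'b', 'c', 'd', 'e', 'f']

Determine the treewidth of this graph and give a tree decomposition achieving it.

Treewidth 4.
One optimal decomposition is:
Bags: B1 = {a, c, e, f, g}  B2 = {a, b, c, e, g}  B3 = {a, b, d, e, g}
Tree: B1–B2, B2–B3

The largest bag has 5 vertices, giving width 4; this decomposition certifies tw(G) ≤ 4. For the lower bound, the 5 vertices {a, b, d, e, g} are pairwise adjacent, and any tree decomposition puts a clique entirely inside one bag — forcing width ≥ 4. Combining the bounds, tw(G) = 4.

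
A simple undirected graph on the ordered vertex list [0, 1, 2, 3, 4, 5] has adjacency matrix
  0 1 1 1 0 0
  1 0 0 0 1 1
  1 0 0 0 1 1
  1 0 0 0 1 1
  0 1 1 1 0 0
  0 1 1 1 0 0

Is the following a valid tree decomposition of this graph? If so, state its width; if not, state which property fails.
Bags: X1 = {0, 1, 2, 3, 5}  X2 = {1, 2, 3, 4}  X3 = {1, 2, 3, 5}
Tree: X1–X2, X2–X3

A tree decomposition must satisfy three properties: every vertex lies in some bag; for every edge, both endpoints lie together in some bag; and for every vertex, the bags containing it form a connected subtree. Here bags containing vertex 5 are not connected in the tree, so the decomposition is invalid.

No — bags containing vertex 5 are not connected in the tree.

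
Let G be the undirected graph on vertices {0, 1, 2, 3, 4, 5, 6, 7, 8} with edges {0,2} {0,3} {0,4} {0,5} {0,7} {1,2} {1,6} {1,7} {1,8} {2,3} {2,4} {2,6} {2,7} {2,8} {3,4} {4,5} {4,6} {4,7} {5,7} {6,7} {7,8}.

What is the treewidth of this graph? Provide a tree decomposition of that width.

Treewidth 3.
One optimal decomposition is:
Bags: B1 = {2, 4, 6, 7}  B2 = {0, 2, 4, 7}  B3 = {1, 2, 6, 7}  B4 = {0, 2, 3, 4}  B5 = {1, 2, 7, 8}  B6 = {0, 4, 5, 7}
Tree: B1–B2, B1–B3, B2–B4, B3–B5, B2–B6

Every bag has size at most 4, so the width is 4 − 1 = 3 and tw(G) ≤ 3. For the lower bound, the 4 vertices {0, 2, 3, 4} are pairwise adjacent, and any tree decomposition puts a clique entirely inside one bag — forcing width ≥ 3. The upper and lower bounds meet at 3, so that is the treewidth.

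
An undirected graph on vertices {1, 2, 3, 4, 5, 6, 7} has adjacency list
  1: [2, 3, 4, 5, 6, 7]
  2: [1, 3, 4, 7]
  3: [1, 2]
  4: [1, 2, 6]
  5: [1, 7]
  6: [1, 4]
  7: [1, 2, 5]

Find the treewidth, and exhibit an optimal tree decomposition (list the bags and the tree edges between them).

Each bag holds 3 vertices, so the decomposition has width 2, which upper-bounds the treewidth. On the other hand G contains the 3-clique {1, 2, 3}. A clique must lie in a single bag of any decomposition, so no decomposition can have width below 2. Hence tw(G) = 2 exactly.

Treewidth 2.
One optimal decomposition is:
Bags: B1 = {1, 2, 7}  B2 = {1, 2, 4}  B3 = {1, 4, 6}  B4 = {1, 2, 3}  B5 = {1, 5, 7}
Tree: B1–B2, B2–B3, B2–B4, B1–B5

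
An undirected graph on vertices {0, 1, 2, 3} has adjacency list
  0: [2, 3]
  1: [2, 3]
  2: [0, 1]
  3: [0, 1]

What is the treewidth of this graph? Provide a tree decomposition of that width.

Each bag holds 3 vertices, so the decomposition has width 2, which upper-bounds the treewidth. The edges 2–1–3–0–2 form a cycle, so G is not a tree and its treewidth is at least 2. Therefore the treewidth is 2.

Treewidth 2.
One optimal decomposition is:
Bags: B1 = {1, 2, 3}  B2 = {0, 2, 3}
Tree: B1–B2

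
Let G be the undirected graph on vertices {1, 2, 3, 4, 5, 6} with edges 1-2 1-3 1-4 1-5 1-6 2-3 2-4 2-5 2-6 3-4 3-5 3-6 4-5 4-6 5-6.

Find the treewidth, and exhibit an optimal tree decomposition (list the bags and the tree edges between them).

Treewidth 5.
One such decomposition:
Bags: B1 = {1, 2, 3, 4, 5, 6}
Tree: (single bag)

A single bag containing all 6 vertices is trivially a valid decomposition of width 5. For the lower bound, the 6 vertices {1, 2, 3, 4, 5, 6} are pairwise adjacent, and any tree decomposition puts a clique entirely inside one bag — forcing width ≥ 5. Therefore the treewidth is 5.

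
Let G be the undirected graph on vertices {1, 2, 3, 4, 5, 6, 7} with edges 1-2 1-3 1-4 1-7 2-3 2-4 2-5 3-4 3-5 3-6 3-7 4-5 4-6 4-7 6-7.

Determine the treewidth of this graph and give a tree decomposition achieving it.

Each bag holds 4 vertices, so the decomposition has width 3, which upper-bounds the treewidth. Conversely, {1, 2, 3, 4} is a clique of size 4, and the vertices of any clique must share a bag in every tree decomposition; so some bag has ≥ 4 vertices and tw(G) ≥ 3. Hence tw(G) = 3 exactly.

Treewidth 3.
One such decomposition:
Bags: B1 = {1, 2, 3, 4}  B2 = {2, 3, 4, 5}  B3 = {1, 3, 4, 7}  B4 = {3, 4, 6, 7}
Tree: B1–B2, B1–B3, B3–B4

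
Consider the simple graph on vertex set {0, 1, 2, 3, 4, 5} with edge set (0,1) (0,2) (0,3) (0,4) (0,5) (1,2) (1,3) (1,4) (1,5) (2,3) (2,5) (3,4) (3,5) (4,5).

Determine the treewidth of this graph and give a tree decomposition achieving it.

Every bag has size at most 5, so the width is 5 − 1 = 4 and tw(G) ≤ 4. Conversely, {0, 1, 2, 3, 5} is a clique of size 5, and the vertices of any clique must share a bag in every tree decomposition; so some bag has ≥ 5 vertices and tw(G) ≥ 4. Hence tw(G) = 4 exactly.

Treewidth 4.
Bags: B1 = {0, 1, 3, 4, 5}  B2 = {0, 1, 2, 3, 5}
Tree: B1–B2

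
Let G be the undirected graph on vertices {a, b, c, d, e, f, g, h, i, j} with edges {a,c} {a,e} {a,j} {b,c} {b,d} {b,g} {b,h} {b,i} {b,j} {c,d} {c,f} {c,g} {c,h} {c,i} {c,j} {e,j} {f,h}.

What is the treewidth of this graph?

A width-2 tree decomposition is:
Bags: B1 = {b, c, j}  B2 = {a, c, j}  B3 = {b, c, h}  B4 = {c, f, h}  B5 = {b, c, g}  B6 = {a, e, j}  B7 = {b, c, d}  B8 = {b, c, i}
Tree: B1–B2, B1–B3, B3–B4, B3–B5, B2–B6, B1–B7, B1–B8
The largest bag has 3 vertices, giving width 2; this decomposition certifies tw(G) ≤ 2. Conversely, {a, e, j} is a clique of size 3, and the vertices of any clique must share a bag in every tree decomposition; so some bag has ≥ 3 vertices and tw(G) ≥ 2. Combining the bounds, tw(G) = 2.

2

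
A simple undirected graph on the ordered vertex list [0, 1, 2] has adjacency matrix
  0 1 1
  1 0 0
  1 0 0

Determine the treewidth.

A width-1 tree decomposition is:
Bags: B1 = {0, 2}  B2 = {0, 1}
Tree: B1–B2
The largest bag has 2 vertices, giving width 1; this decomposition certifies tw(G) ≤ 1. Since G has at least one edge (e.g. 2–0), it is not an edgeless graph, so tw(G) ≥ 1. The upper and lower bounds meet at 1, so that is the treewidth.

1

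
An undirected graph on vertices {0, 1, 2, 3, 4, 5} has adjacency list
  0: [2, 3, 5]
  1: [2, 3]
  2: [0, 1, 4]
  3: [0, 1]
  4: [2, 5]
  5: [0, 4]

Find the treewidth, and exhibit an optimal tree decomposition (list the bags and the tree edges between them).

The largest bag has 3 vertices, giving width 2; this decomposition certifies tw(G) ≤ 2. Since 1–3–0–2–1 is a cycle in G, G is not acyclic. Forests are exactly the graphs of treewidth ≤ 1, so tw(G) ≥ 2. The upper and lower bounds meet at 2, so that is the treewidth.

Treewidth 2.
One such decomposition:
Bags: B1 = {1, 2, 3}  B2 = {0, 2, 3}  B3 = {0, 2, 4}  B4 = {0, 4, 5}
Tree: B1–B2, B2–B3, B3–B4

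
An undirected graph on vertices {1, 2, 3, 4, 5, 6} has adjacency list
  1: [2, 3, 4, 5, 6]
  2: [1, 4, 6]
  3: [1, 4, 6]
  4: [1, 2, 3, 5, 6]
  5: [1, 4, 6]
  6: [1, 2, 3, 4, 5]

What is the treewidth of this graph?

A width-3 tree decomposition is:
Bags: B1 = {1, 3, 4, 6}  B2 = {1, 2, 4, 6}  B3 = {1, 4, 5, 6}
Tree: B1–B2, B1–B3
Each bag holds 4 vertices, so the decomposition has width 3, which upper-bounds the treewidth. For the lower bound, the 4 vertices {1, 2, 4, 6} are pairwise adjacent, and any tree decomposition puts a clique entirely inside one bag — forcing width ≥ 3. The upper and lower bounds meet at 3, so that is the treewidth.

3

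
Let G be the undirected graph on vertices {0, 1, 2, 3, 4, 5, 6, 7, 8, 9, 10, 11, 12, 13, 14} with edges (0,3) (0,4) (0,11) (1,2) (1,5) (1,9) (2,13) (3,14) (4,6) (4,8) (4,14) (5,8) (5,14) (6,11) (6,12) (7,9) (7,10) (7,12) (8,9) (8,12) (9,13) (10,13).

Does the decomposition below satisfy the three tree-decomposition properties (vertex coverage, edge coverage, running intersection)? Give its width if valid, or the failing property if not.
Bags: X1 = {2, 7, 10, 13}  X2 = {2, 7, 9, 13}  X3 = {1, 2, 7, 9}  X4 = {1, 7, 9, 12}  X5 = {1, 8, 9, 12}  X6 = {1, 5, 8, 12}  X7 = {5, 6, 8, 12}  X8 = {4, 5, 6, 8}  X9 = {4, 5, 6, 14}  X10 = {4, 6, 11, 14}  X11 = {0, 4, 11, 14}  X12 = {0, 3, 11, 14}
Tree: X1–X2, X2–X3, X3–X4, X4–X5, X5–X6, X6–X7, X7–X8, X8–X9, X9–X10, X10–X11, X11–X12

Checking the three conditions: (i) the bags cover all of {0, 1, 2, 3, 4, 5, 6, 7, 8, 9, 10, 11, 12, 13, 14}; (ii) for each edge, some bag contains both endpoints; (iii) the bags containing any fixed vertex form a subtree. All hold, so the decomposition is valid with width 4 − 1 = 3.

Yes; width 3.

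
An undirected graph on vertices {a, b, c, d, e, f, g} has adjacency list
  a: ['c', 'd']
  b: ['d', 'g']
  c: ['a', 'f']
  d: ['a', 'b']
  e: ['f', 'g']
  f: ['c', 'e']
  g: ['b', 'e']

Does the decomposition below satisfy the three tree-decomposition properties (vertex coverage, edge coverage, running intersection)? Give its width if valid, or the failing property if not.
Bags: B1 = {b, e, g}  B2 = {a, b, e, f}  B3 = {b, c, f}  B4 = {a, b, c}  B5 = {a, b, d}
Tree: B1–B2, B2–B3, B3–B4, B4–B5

A tree decomposition must satisfy three properties: every vertex lies in some bag; for every edge, both endpoints lie together in some bag; and for every vertex, the bags containing it form a connected subtree. Here bags containing vertex a are not connected in the tree, so the decomposition is invalid.

No — bags containing vertex a are not connected in the tree.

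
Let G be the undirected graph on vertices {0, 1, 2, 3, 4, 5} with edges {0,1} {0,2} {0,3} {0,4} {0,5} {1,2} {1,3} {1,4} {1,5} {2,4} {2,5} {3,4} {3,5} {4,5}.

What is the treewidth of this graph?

4

A width-4 tree decomposition is:
Bags: B1 = {0, 1, 3, 4, 5}  B2 = {0, 1, 2, 4, 5}
Tree: B1–B2
The largest bag has 5 vertices, giving width 4; this decomposition certifies tw(G) ≤ 4. Conversely, {0, 1, 2, 4, 5} is a clique of size 5, and the vertices of any clique must share a bag in every tree decomposition; so some bag has ≥ 5 vertices and tw(G) ≥ 4. Combining the bounds, tw(G) = 4.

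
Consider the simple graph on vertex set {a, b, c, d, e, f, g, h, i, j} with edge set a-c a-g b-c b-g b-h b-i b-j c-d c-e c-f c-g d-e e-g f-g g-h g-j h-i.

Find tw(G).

2

A width-2 tree decomposition is:
Bags: B1 = {b, c, g}  B2 = {c, e, g}  B3 = {b, g, h}  B4 = {b, g, j}  B5 = {b, h, i}  B6 = {c, d, e}  B7 = {c, f, g}  B8 = {a, c, g}
Tree: B1–B2, B1–B3, B1–B4, B3–B5, B2–B6, B2–B7, B2–B8
The largest bag has 3 vertices, giving width 2; this decomposition certifies tw(G) ≤ 2. On the other hand G contains the 3-clique {c, d, e}. A clique must lie in a single bag of any decomposition, so no decomposition can have width below 2. Combining the bounds, tw(G) = 2.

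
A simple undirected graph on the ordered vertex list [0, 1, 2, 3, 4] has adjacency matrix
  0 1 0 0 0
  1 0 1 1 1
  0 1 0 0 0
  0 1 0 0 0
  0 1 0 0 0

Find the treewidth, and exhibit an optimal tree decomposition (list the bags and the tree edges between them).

Treewidth 1.
One optimal decomposition is:
Bags: B1 = {1, 4}  B2 = {1, 3}  B3 = {0, 1}  B4 = {1, 2}
Tree: B1–B2, B1–B3, B1–B4

The largest bag has 2 vertices, giving width 1; this decomposition certifies tw(G) ≤ 1. Since G has at least one edge (e.g. 4–1), it is not an edgeless graph, so tw(G) ≥ 1. Combining the bounds, tw(G) = 1.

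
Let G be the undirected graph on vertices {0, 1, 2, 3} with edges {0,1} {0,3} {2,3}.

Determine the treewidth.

A width-1 tree decomposition is:
Bags: B1 = {2, 3}  B2 = {0, 3}  B3 = {0, 1}
Tree: B1–B2, B2–B3
Every bag has size at most 2, so the width is 2 − 1 = 1 and tw(G) ≤ 1. Any graph with an edge has treewidth ≥ 1, and G has the edge 3–2. Therefore the treewidth is 1.

1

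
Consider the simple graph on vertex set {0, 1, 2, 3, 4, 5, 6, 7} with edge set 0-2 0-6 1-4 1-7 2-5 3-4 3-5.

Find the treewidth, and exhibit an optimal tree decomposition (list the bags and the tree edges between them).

Each bag holds 2 vertices, so the decomposition has width 1, which upper-bounds the treewidth. Since G has at least one edge (e.g. 7–1), it is not an edgeless graph, so tw(G) ≥ 1. Hence tw(G) = 1 exactly.

Treewidth 1.
One optimal decomposition is:
Bags: B1 = {1, 7}  B2 = {1, 4}  B3 = {3, 4}  B4 = {3, 5}  B5 = {2, 5}  B6 = {0, 2}  B7 = {0, 6}
Tree: B1–B2, B2–B3, B3–B4, B4–B5, B5–B6, B6–B7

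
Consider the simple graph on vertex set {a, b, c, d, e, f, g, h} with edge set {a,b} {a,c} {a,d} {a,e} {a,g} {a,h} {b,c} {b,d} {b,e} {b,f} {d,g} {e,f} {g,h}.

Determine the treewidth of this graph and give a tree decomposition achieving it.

The largest bag has 3 vertices, giving width 2; this decomposition certifies tw(G) ≤ 2. On the other hand G contains the 3-clique {a, d, g}. A clique must lie in a single bag of any decomposition, so no decomposition can have width below 2. Therefore the treewidth is 2.

Treewidth 2.
One optimal decomposition is:
Bags: B1 = {a, b, d}  B2 = {a, b, c}  B3 = {a, d, g}  B4 = {a, b, e}  B5 = {b, e, f}  B6 = {a, g, h}
Tree: B1–B2, B1–B3, B1–B4, B4–B5, B3–B6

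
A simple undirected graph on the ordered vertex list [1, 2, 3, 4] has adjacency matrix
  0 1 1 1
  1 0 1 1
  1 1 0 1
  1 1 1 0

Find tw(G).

A width-3 tree decomposition is:
Bags: B1 = {1, 2, 3, 4}
Tree: (single bag)
A single bag containing all 4 vertices is trivially a valid decomposition of width 3. For the lower bound, the 4 vertices {1, 2, 3, 4} are pairwise adjacent, and any tree decomposition puts a clique entirely inside one bag — forcing width ≥ 3. Combining the bounds, tw(G) = 3.

3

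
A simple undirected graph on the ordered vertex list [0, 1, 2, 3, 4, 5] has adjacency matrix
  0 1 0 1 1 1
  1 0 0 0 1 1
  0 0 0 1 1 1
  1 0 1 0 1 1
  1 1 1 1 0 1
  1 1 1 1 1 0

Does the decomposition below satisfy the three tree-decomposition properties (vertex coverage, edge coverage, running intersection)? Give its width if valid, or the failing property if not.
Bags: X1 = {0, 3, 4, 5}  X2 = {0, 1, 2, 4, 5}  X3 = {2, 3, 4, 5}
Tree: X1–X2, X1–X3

A tree decomposition must satisfy three properties: every vertex lies in some bag; for every edge, both endpoints lie together in some bag; and for every vertex, the bags containing it form a connected subtree. Here bags containing vertex 2 are not connected in the tree, so the decomposition is invalid.

No — bags containing vertex 2 are not connected in the tree.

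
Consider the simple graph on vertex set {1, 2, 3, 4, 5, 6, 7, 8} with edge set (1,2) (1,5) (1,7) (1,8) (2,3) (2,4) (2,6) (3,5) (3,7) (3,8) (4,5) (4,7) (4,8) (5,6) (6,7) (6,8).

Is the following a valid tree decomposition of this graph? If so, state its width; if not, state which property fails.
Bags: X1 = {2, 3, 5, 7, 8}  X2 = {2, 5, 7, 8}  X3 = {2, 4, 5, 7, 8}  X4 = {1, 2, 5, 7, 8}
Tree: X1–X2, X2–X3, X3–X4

A tree decomposition must satisfy three properties: every vertex lies in some bag; for every edge, both endpoints lie together in some bag; and for every vertex, the bags containing it form a connected subtree. Here vertex 6 appears in no bag, so the decomposition is invalid.

No — vertex 6 appears in no bag.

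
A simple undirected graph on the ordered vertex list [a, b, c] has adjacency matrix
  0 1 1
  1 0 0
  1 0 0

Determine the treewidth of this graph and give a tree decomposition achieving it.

Every bag has size at most 2, so the width is 2 − 1 = 1 and tw(G) ≤ 1. Since G has at least one edge (e.g. c–a), it is not an edgeless graph, so tw(G) ≥ 1. Therefore the treewidth is 1.

Treewidth 1.
One such decomposition:
Bags: B1 = {a, c}  B2 = {a, b}
Tree: B1–B2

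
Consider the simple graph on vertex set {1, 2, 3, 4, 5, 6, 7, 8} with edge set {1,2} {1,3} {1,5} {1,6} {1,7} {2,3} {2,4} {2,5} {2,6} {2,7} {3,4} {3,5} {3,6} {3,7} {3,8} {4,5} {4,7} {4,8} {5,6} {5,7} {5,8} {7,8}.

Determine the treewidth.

A width-4 tree decomposition is:
Bags: B1 = {1, 2, 3, 5, 7}  B2 = {2, 3, 4, 5, 7}  B3 = {3, 4, 5, 7, 8}  B4 = {1, 2, 3, 5, 6}
Tree: B1–B2, B2–B3, B1–B4
The largest bag has 5 vertices, giving width 4; this decomposition certifies tw(G) ≤ 4. Conversely, {3, 4, 5, 7, 8} is a clique of size 5, and the vertices of any clique must share a bag in every tree decomposition; so some bag has ≥ 5 vertices and tw(G) ≥ 4. The upper and lower bounds meet at 4, so that is the treewidth.

4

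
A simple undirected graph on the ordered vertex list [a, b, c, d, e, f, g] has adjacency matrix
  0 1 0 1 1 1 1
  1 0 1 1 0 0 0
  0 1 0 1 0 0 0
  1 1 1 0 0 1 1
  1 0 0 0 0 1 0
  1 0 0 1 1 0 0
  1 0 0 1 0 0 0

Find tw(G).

A width-2 tree decomposition is:
Bags: B1 = {b, c, d}  B2 = {a, b, d}  B3 = {a, d, g}  B4 = {a, d, f}  B5 = {a, e, f}
Tree: B1–B2, B2–B3, B2–B4, B4–B5
The largest bag has 3 vertices, giving width 2; this decomposition certifies tw(G) ≤ 2. For the lower bound, the 3 vertices {b, c, d} are pairwise adjacent, and any tree decomposition puts a clique entirely inside one bag — forcing width ≥ 2. Hence tw(G) = 2 exactly.

2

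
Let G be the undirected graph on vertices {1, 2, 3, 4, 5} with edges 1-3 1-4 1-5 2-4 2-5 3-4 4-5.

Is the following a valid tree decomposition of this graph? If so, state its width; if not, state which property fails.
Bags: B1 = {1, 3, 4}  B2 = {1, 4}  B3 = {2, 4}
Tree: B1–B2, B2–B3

No — vertex 5 appears in no bag.

A tree decomposition must satisfy three properties: every vertex lies in some bag; for every edge, both endpoints lie together in some bag; and for every vertex, the bags containing it form a connected subtree. Here vertex 5 appears in no bag, so the decomposition is invalid.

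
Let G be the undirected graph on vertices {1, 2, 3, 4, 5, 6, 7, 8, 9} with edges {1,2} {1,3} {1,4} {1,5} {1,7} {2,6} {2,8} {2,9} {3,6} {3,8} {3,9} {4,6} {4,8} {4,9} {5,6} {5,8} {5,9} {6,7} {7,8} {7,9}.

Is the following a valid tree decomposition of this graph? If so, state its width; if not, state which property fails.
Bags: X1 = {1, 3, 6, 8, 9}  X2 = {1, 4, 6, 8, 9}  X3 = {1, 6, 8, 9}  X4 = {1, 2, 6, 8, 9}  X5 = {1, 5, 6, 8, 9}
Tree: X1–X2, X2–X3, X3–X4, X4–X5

No — vertex 7 appears in no bag.

A tree decomposition must satisfy three properties: every vertex lies in some bag; for every edge, both endpoints lie together in some bag; and for every vertex, the bags containing it form a connected subtree. Here vertex 7 appears in no bag, so the decomposition is invalid.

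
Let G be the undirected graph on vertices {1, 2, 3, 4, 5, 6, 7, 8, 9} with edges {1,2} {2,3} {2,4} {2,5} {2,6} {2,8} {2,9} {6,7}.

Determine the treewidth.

1

A width-1 tree decomposition is:
Bags: B1 = {2, 8}  B2 = {2, 6}  B3 = {2, 3}  B4 = {2, 9}  B5 = {1, 2}  B6 = {2, 4}  B7 = {2, 5}  B8 = {6, 7}
Tree: B1–B2, B2–B3, B2–B4, B3–B5, B2–B6, B4–B7, B2–B8
Each bag holds 2 vertices, so the decomposition has width 1, which upper-bounds the treewidth. G has an edge, so its treewidth is at least 1. Combining the bounds, tw(G) = 1.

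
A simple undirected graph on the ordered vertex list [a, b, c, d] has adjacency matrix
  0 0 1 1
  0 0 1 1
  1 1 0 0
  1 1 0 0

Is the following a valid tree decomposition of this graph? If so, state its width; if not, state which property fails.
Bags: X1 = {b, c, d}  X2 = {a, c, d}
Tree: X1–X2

Checking the three conditions: (i) the bags cover all of {a, b, c, d}; (ii) for each edge, some bag contains both endpoints; (iii) the bags containing any fixed vertex form a subtree. All hold, so the decomposition is valid with width 3 − 1 = 2.

Yes; width 2.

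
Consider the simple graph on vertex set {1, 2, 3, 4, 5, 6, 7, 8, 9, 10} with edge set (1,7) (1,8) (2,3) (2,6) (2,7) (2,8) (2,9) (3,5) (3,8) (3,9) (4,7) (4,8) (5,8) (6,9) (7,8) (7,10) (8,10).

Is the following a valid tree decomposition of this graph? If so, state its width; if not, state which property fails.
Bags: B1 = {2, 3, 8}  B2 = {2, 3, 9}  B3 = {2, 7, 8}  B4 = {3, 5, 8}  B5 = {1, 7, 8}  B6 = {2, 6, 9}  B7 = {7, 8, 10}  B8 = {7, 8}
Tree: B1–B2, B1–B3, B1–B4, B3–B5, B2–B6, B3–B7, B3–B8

No — vertex 4 appears in no bag.

A tree decomposition must satisfy three properties: every vertex lies in some bag; for every edge, both endpoints lie together in some bag; and for every vertex, the bags containing it form a connected subtree. Here vertex 4 appears in no bag, so the decomposition is invalid.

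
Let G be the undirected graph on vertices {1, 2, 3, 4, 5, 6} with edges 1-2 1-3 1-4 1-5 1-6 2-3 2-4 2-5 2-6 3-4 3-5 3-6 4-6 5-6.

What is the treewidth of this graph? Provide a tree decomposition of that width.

Treewidth 4.
Bags: B1 = {1, 2, 3, 5, 6}  B2 = {1, 2, 3, 4, 6}
Tree: B1–B2

The largest bag has 5 vertices, giving width 4; this decomposition certifies tw(G) ≤ 4. On the other hand G contains the 5-clique {1, 2, 3, 4, 6}. A clique must lie in a single bag of any decomposition, so no decomposition can have width below 4. The upper and lower bounds meet at 4, so that is the treewidth.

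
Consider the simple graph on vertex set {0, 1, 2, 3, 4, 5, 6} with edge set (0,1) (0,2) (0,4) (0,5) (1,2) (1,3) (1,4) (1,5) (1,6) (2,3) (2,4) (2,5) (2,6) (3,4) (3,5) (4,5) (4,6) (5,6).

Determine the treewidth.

A width-4 tree decomposition is:
Bags: B1 = {1, 2, 3, 4, 5}  B2 = {0, 1, 2, 4, 5}  B3 = {1, 2, 4, 5, 6}
Tree: B1–B2, B2–B3
The largest bag has 5 vertices, giving width 4; this decomposition certifies tw(G) ≤ 4. On the other hand G contains the 5-clique {0, 1, 2, 4, 5}. A clique must lie in a single bag of any decomposition, so no decomposition can have width below 4. Hence tw(G) = 4 exactly.

4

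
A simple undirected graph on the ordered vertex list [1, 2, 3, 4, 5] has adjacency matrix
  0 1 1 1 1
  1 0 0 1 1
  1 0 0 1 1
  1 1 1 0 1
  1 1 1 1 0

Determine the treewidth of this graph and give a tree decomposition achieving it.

Every bag has size at most 4, so the width is 4 − 1 = 3 and tw(G) ≤ 3. On the other hand G contains the 4-clique {1, 2, 4, 5}. A clique must lie in a single bag of any decomposition, so no decomposition can have width below 3. The upper and lower bounds meet at 3, so that is the treewidth.

Treewidth 3.
One optimal decomposition is:
Bags: B1 = {1, 3, 4, 5}  B2 = {1, 2, 4, 5}
Tree: B1–B2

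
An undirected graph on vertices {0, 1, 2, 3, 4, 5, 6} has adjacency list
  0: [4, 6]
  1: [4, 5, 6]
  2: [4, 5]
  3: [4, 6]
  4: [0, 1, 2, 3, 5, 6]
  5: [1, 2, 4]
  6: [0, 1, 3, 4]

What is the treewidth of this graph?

A width-2 tree decomposition is:
Bags: B1 = {3, 4, 6}  B2 = {1, 4, 6}  B3 = {1, 4, 5}  B4 = {0, 4, 6}  B5 = {2, 4, 5}
Tree: B1–B2, B2–B3, B1–B4, B3–B5
Each bag holds 3 vertices, so the decomposition has width 2, which upper-bounds the treewidth. For the lower bound, the 3 vertices {2, 4, 5} are pairwise adjacent, and any tree decomposition puts a clique entirely inside one bag — forcing width ≥ 2. Therefore the treewidth is 2.

2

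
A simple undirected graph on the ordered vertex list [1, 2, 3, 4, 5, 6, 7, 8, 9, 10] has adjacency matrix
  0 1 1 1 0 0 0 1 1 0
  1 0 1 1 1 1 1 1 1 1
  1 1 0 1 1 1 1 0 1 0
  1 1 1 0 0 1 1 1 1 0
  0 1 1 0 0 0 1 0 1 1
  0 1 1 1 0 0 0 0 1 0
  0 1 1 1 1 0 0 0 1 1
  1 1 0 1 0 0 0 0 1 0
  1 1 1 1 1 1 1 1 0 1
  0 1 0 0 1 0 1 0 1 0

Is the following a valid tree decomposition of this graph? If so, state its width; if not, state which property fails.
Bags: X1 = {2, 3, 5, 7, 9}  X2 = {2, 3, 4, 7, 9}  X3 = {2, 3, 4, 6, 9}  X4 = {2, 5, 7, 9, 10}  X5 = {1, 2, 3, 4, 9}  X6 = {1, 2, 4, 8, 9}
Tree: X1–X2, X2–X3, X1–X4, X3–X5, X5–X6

Checking the three conditions: (i) the bags cover all of {1, 2, 3, 4, 5, 6, 7, 8, 9, 10}; (ii) for each edge, some bag contains both endpoints; (iii) the bags containing any fixed vertex form a subtree. All hold, so the decomposition is valid with width 5 − 1 = 4.

Yes; width 4.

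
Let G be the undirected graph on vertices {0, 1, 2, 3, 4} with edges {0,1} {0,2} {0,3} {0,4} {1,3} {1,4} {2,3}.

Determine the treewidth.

2

A width-2 tree decomposition is:
Bags: B1 = {0, 1, 3}  B2 = {0, 2, 3}  B3 = {0, 1, 4}
Tree: B1–B2, B1–B3
Each bag holds 3 vertices, so the decomposition has width 2, which upper-bounds the treewidth. Conversely, {0, 1, 3} is a clique of size 3, and the vertices of any clique must share a bag in every tree decomposition; so some bag has ≥ 3 vertices and tw(G) ≥ 2. Therefore the treewidth is 2.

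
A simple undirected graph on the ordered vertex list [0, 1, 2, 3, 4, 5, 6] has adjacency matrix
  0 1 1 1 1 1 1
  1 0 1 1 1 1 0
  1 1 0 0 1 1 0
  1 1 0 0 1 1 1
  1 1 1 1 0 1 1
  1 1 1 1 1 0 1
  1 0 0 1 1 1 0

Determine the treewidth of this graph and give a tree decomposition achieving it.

Treewidth 4.
One such decomposition:
Bags: B1 = {0, 1, 3, 4, 5}  B2 = {0, 3, 4, 5, 6}  B3 = {0, 1, 2, 4, 5}
Tree: B1–B2, B1–B3

The largest bag has 5 vertices, giving width 4; this decomposition certifies tw(G) ≤ 4. On the other hand G contains the 5-clique {0, 1, 2, 4, 5}. A clique must lie in a single bag of any decomposition, so no decomposition can have width below 4. Therefore the treewidth is 4.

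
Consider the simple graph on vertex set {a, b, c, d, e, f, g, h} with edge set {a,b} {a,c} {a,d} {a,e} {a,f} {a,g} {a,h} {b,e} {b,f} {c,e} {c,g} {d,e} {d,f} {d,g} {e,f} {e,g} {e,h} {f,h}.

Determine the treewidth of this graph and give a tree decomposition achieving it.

Treewidth 3.
One optimal decomposition is:
Bags: B1 = {a, d, e, g}  B2 = {a, c, e, g}  B3 = {a, d, e, f}  B4 = {a, b, e, f}  B5 = {a, e, f, h}
Tree: B1–B2, B1–B3, B3–B4, B4–B5

Each bag holds 4 vertices, so the decomposition has width 3, which upper-bounds the treewidth. Conversely, {a, d, e, g} is a clique of size 4, and the vertices of any clique must share a bag in every tree decomposition; so some bag has ≥ 4 vertices and tw(G) ≥ 3. Hence tw(G) = 3 exactly.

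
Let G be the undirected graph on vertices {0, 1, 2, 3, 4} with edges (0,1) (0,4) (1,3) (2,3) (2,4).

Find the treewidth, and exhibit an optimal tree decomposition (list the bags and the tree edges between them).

Every bag has size at most 3, so the width is 3 − 1 = 2 and tw(G) ≤ 2. The edges 4–2–3–1–0–4 form a cycle, so G is not a tree and its treewidth is at least 2. The upper and lower bounds meet at 2, so that is the treewidth.

Treewidth 2.
One optimal decomposition is:
Bags: B1 = {2, 3, 4}  B2 = {1, 3, 4}  B3 = {0, 1, 4}
Tree: B1–B2, B2–B3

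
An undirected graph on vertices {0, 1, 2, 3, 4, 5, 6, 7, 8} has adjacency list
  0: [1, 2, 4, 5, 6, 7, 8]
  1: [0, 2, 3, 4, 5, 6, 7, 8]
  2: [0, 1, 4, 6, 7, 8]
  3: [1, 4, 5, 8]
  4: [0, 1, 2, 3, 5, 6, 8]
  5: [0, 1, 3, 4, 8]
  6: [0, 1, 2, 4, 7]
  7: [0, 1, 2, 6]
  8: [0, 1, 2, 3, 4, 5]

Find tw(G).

A width-4 tree decomposition is:
Bags: B1 = {0, 1, 2, 4, 8}  B2 = {0, 1, 4, 5, 8}  B3 = {0, 1, 2, 4, 6}  B4 = {0, 1, 2, 6, 7}  B5 = {1, 3, 4, 5, 8}
Tree: B1–B2, B1–B3, B3–B4, B2–B5
The largest bag has 5 vertices, giving width 4; this decomposition certifies tw(G) ≤ 4. On the other hand G contains the 5-clique {0, 1, 2, 4, 8}. A clique must lie in a single bag of any decomposition, so no decomposition can have width below 4. The upper and lower bounds meet at 4, so that is the treewidth.

4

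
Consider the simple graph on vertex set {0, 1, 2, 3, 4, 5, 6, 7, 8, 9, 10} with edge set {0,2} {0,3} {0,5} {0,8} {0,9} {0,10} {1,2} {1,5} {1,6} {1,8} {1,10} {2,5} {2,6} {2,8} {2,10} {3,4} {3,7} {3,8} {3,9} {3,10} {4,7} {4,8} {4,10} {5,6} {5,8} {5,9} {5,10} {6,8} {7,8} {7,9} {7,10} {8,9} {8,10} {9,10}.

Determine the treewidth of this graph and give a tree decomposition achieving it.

The largest bag has 5 vertices, giving width 4; this decomposition certifies tw(G) ≤ 4. Conversely, {0, 3, 8, 9, 10} is a clique of size 5, and the vertices of any clique must share a bag in every tree decomposition; so some bag has ≥ 5 vertices and tw(G) ≥ 4. Combining the bounds, tw(G) = 4.

Treewidth 4.
One optimal decomposition is:
Bags: B1 = {0, 2, 5, 8, 10}  B2 = {1, 2, 5, 8, 10}  B3 = {0, 5, 8, 9, 10}  B4 = {0, 3, 8, 9, 10}  B5 = {1, 2, 5, 6, 8}  B6 = {3, 7, 8, 9, 10}  B7 = {3, 4, 7, 8, 10}
Tree: B1–B2, B1–B3, B3–B4, B2–B5, B4–B6, B6–B7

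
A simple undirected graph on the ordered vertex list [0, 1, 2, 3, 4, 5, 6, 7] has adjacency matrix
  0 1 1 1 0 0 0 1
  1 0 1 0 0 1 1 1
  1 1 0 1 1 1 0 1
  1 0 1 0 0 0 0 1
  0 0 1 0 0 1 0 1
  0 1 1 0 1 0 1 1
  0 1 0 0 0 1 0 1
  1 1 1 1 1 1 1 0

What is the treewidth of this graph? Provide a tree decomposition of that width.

Treewidth 3.
Bags: B1 = {0, 1, 2, 7}  B2 = {1, 2, 5, 7}  B3 = {2, 4, 5, 7}  B4 = {0, 2, 3, 7}  B5 = {1, 5, 6, 7}
Tree: B1–B2, B2–B3, B1–B4, B2–B5

Every bag has size at most 4, so the width is 4 − 1 = 3 and tw(G) ≤ 3. For the lower bound, the 4 vertices {0, 1, 2, 7} are pairwise adjacent, and any tree decomposition puts a clique entirely inside one bag — forcing width ≥ 3. Hence tw(G) = 3 exactly.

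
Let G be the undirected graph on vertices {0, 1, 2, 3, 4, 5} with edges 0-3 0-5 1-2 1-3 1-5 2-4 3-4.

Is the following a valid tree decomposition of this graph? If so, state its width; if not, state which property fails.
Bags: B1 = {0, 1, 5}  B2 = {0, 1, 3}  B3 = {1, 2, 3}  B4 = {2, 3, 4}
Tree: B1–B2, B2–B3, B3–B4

Vertex coverage: the bags together contain {0, 1, 2, 3, 4, 5}, the full vertex set. Edge coverage: each edge of G has both endpoints in at least one bag. Running intersection: for every vertex, the bags containing it form a connected subtree. All three properties hold, so this is a valid tree decomposition of width max|bag| − 1 = 2, and hence tw(G) ≤ 2.

Yes; width 2.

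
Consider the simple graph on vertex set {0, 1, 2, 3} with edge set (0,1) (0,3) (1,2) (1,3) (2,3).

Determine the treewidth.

A width-2 tree decomposition is:
Bags: B1 = {0, 1, 3}  B2 = {1, 2, 3}
Tree: B1–B2
The largest bag has 3 vertices, giving width 2; this decomposition certifies tw(G) ≤ 2. For the lower bound, the 3 vertices {0, 1, 3} are pairwise adjacent, and any tree decomposition puts a clique entirely inside one bag — forcing width ≥ 2. Therefore the treewidth is 2.

2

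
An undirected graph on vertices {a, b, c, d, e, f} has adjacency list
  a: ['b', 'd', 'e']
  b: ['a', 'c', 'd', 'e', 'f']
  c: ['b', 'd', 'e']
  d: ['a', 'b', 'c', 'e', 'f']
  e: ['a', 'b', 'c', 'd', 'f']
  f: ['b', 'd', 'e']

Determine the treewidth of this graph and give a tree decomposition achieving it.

Treewidth 3.
One such decomposition:
Bags: B1 = {b, d, e, f}  B2 = {b, c, d, e}  B3 = {a, b, d, e}
Tree: B1–B2, B2–B3

The largest bag has 4 vertices, giving width 3; this decomposition certifies tw(G) ≤ 3. On the other hand G contains the 4-clique {a, b, d, e}. A clique must lie in a single bag of any decomposition, so no decomposition can have width below 3. The upper and lower bounds meet at 3, so that is the treewidth.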